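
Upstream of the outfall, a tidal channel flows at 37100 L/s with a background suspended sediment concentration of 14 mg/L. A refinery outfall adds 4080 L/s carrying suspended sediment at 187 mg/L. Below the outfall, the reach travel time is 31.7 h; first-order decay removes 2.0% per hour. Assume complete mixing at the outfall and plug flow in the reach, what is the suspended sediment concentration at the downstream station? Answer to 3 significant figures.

After mixing, C = (37100·14.00 + 4080·187.0) / 41180 = 1282000/41180 = 31.14 mg/L.
2.0%/h lost → k = −ln(1 − 0.02) = 0.02020 h⁻¹.
Decay over the reach: 31.14·exp(−kt) = 31.14·0.5271 = 16.41 mg/L.

16.4 mg/L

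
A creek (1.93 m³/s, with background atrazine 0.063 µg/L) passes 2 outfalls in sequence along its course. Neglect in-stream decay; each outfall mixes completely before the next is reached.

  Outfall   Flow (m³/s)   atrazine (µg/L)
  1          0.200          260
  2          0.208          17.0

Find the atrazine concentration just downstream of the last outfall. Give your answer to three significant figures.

Below outfall 1: Q → 2.130 m³/s, C = (1.930·0.06300 + 0.2000·260.0)/2.130 = 24.47 µg/L.
Below outfall 2: Q → 2.338 m³/s, C = (2.130·24.47 + 0.2080·17.00)/2.338 = 23.81 µg/L.

23.8 µg/L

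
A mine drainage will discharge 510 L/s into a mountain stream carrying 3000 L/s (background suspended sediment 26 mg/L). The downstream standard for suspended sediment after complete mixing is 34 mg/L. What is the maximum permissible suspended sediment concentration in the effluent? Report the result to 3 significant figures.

81.1 mg/L

At the limit, (Qr·Cr + Qe·Cₑ)/(Qr + Qe) = 34:
Cₑ = (3510·34 − 3000·26.00) / 510.0 = 81.06 mg/L.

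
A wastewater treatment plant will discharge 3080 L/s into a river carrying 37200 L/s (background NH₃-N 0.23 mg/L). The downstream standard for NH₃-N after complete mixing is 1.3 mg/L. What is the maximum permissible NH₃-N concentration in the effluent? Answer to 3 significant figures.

14.2 mg/L

At the limit, (Qr·Cr + Qe·Cₑ)/(Qr + Qe) = 1.3:
Cₑ = (40280·1.3 − 37200·0.2300) / 3080 = 14.22 mg/L.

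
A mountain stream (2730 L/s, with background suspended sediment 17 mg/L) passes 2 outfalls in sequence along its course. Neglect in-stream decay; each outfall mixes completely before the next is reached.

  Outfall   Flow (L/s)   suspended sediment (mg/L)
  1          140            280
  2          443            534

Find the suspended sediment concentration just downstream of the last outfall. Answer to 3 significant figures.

97.2 mg/L

Below outfall 1: Q → 2870 L/s, C = (2730·17.00 + 140.0·280.0)/2870 = 29.83 mg/L.
Below outfall 2: Q → 3313 L/s, C = (2870·29.83 + 443.0·534.0)/3313 = 97.24 mg/L.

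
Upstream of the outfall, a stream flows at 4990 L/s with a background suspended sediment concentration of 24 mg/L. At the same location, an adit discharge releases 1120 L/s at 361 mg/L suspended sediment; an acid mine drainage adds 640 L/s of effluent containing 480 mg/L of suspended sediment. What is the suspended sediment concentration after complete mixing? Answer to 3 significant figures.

123 mg/L

After mixing, C = (4990·24.00 + 1120·361.0 + 640.0·480.0) / 6750 = 831300/6750 = 123.2 mg/L.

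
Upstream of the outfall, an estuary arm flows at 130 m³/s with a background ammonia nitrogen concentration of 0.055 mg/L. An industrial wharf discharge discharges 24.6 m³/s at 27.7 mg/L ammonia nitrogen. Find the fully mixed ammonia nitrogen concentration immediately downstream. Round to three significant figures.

4.45 mg/L

Flow-weighted average: C = (130.0·0.05500 + 24.60·27.70) / 154.6 = 688.6/154.6 = 4.454 mg/L.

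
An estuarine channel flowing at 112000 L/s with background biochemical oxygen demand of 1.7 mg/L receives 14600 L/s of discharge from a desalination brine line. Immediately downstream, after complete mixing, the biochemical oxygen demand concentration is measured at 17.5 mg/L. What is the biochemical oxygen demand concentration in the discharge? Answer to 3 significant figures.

Mass balance: 112000·1.700 + 14600·Cₑ = 126600·17.50
→ Cₑ = (126600·17.50 − 112000·1.700) / 14600 = 138.7 mg/L.

139 mg/L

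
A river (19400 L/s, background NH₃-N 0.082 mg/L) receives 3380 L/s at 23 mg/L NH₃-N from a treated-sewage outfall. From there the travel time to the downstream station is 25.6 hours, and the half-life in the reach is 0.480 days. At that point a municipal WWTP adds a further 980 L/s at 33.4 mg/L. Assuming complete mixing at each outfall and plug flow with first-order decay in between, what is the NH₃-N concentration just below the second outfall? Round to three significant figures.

After mixing, C = (19400·0.08200 + 3380·23.00) / 22780 = 79330/22780 = 3.482 mg/L; combined flow 22780 L/s.
Half-life 0.480 d → k = ln 2 / 0.480 = 1.444 d⁻¹.
Decay over the reach: 3.482·exp(−kt) = 3.482·0.2143 = 0.7463 mg/L.
Second outfall: C = (22780·0.7463 + 980.0·33.40)/23760 = 2.093 mg/L.

2.09 mg/L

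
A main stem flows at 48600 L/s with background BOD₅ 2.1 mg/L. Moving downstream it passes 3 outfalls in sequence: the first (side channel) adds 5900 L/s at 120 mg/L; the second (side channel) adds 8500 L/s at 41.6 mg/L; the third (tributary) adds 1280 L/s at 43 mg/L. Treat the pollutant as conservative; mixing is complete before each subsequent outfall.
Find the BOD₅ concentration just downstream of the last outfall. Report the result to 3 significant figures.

Below outfall 1: Q → 54500 L/s, C = (48600·2.100 + 5900·120.0)/54500 = 14.86 mg/L.
Below outfall 2: Q → 63000 L/s, C = (54500·14.86 + 8500·41.60)/63000 = 18.47 mg/L.
Below outfall 3: Q → 64280 L/s, C = (63000·18.47 + 1280·43.00)/64280 = 18.96 mg/L.

19.0 mg/L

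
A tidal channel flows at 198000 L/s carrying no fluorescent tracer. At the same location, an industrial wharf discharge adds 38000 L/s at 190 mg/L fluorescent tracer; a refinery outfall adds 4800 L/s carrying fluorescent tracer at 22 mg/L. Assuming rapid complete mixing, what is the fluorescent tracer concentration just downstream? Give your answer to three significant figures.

30.4 mg/L

Mixed concentration C = ΣQC/ΣQ = (198000·0 + 38000·190.0 + 4800·22.00) / 240800 = 7326000/240800 = 30.42 mg/L.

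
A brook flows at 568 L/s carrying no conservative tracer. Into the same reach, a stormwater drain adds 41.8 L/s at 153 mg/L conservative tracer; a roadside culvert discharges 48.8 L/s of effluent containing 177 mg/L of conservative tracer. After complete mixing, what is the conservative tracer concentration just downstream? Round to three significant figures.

22.8 mg/L

Conservation of mass: C = (568.0·0 + 41.80·153.0 + 48.80·177.0) / 658.6 = 15030/658.6 = 22.83 mg/L.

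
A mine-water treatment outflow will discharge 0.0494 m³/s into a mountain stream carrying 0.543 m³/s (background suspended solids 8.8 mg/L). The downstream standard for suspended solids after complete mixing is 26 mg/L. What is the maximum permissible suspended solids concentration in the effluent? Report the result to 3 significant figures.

At the limit, (Qr·Cr + Qe·Cₑ)/(Qr + Qe) = 26:
Cₑ = (0.5924·26 − 0.5430·8.800) / 0.04940 = 215.1 mg/L.

215 mg/L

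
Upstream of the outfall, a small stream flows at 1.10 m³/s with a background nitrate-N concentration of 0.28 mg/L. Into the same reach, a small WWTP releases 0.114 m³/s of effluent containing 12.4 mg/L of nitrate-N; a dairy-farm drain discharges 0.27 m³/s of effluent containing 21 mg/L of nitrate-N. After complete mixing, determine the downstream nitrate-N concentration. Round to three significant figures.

4.98 mg/L

Conservation of mass: C = (1.100·0.2800 + 0.1140·12.40 + 0.2700·21.00) / 1.484 = 7.392/1.484 = 4.981 mg/L.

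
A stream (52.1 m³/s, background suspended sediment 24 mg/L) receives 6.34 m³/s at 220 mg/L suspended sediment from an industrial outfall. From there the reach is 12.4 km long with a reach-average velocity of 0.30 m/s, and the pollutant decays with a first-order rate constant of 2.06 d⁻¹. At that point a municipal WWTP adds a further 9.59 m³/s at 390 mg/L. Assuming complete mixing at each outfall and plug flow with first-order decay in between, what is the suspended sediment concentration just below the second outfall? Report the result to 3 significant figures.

After mixing, C = (52.10·24.00 + 6.340·220.0) / 58.44 = 2645/58.44 = 45.26 mg/L; combined flow 58.44 m³/s.
Travel time t = 12.4·1000 / 0.30 = 41330 s = 11.48 h.
First-order decay: C = 45.26·exp(−k·t) = 45.26·0.3733 = 16.89 mg/L.
Second outfall: C = (58.44·16.89 + 9.590·390.0)/68.03 = 69.49 mg/L.

69.5 mg/L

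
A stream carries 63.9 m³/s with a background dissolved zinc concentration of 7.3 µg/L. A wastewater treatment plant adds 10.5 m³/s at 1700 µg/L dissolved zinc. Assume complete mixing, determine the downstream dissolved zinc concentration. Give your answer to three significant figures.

246 µg/L

Conservation of mass: C = (63.90·7.300 + 10.50·1700) / 74.40 = 18320/74.40 = 246.2 µg/L.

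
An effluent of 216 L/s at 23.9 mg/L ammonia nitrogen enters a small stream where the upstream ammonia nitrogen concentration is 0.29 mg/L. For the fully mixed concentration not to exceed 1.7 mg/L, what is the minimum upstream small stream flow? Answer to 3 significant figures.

3400 L/s

Set C_mix = 1.7: (Q·0.2900 + 216.0·23.90) / (Q + 216.0) = 1.7
→ Q = 216.0·(23.90 − 1.7)/(1.7 − 0.2900) = 3401 L/s.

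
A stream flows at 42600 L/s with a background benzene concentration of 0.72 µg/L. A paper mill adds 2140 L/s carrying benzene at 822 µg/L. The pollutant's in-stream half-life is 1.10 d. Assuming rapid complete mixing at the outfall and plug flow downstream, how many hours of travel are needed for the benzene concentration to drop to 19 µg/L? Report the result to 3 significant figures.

Mass balance: C = (42600·0.7200 + 2140·822.0) / 44740 = 1790000/44740 = 40.00 µg/L.
Half-life 1.10 d → k = ln 2 / 1.10 = 0.6301 d⁻¹.
40.00·exp(−k·t) = 19 → t = ln(40.00/19)/k = 102100 s = 28.36 h.

28.4 h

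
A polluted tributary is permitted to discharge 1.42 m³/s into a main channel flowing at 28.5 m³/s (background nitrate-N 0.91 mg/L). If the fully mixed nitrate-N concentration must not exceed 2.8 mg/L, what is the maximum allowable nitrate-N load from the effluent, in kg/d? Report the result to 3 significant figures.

5000 kg/d

Mass balance at the limit: 28.50·0.9100 + 1.420·Cₑ = 29.92·2.8 → Cₑ = 40.73 mg/L.
Load = 1.420 m³/s × 40.73 g/m³ × 86 400 s/d = 4997 kg/d.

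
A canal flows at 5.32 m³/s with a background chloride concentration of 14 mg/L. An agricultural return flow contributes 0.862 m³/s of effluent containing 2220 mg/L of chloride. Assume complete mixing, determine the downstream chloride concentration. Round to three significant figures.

Conservation of mass: C = (5.320·14.00 + 0.8620·2220) / 6.182 = 1988/6.182 = 321.6 mg/L.

322 mg/L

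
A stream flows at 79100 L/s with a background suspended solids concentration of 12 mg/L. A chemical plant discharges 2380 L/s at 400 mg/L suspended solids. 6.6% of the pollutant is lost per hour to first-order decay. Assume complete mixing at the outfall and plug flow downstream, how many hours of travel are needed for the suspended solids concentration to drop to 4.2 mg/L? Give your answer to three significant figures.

Flow-weighted average: C = (79100·12.00 + 2380·400.0) / 81480 = 1901000/81480 = 23.33 mg/L.
6.6%/h lost → k = −ln(1 − 0.066) = 0.06828 h⁻¹.
23.33·exp(−k·t) = 4.2 → t = ln(23.33/4.2)/k = 90410 s = 25.11 h.

25.1 h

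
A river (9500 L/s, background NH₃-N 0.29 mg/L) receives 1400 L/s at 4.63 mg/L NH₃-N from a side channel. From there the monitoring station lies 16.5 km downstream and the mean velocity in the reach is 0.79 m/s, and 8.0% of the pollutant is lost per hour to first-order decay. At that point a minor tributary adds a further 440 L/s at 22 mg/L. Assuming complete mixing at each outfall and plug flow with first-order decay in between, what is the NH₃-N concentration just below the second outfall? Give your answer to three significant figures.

1.36 mg/L

After mixing, C = (9500·0.2900 + 1400·4.630) / 10900 = 9237/10900 = 0.8474 mg/L; combined flow 10900 L/s.
Travel time t = 16.5·1000 / 0.79 = 20890 s = 5.802 h.
8.0%/h lost → k = −ln(1 − 0.08) = 0.08338 h⁻¹.
Decay over the reach: 0.8474·exp(−kt) = 0.8474·0.6165 = 0.5224 mg/L.
Second outfall: C = (10900·0.5224 + 440.0·22.00)/11340 = 1.356 mg/L.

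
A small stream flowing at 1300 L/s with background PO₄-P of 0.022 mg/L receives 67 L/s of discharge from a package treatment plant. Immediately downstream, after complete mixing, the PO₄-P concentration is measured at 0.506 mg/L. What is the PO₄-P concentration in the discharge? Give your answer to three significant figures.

Mass balance: 1300·0.02200 + 67.00·Cₑ = 1367·0.5060
→ Cₑ = (1367·0.5060 − 1300·0.02200) / 67.00 = 9.897 mg/L.

9.90 mg/L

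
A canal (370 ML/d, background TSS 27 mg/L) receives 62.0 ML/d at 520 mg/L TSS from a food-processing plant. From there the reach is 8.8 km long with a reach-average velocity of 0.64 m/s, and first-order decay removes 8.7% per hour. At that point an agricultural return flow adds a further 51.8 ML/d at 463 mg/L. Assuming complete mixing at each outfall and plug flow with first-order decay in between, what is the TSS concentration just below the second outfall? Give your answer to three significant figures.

Flow-weighted average: C = (370.0·27.00 + 62.00·520.0) / 432.0 = 42230/432.0 = 97.75 mg/L; combined flow 432.0 ML/d.
Travel time t = 8.8·1000 / 0.64 = 13750 s = 3.819 h.
8.7%/h lost → k = −ln(1 − 0.087) = 0.09102 h⁻¹.
After decay, C = 97.75 × e^(−kt) = 97.75 × 0.7064 = 69.05 mg/L.
At the second outfall, C = (432.0·69.05 + 51.80·463.0) / (432.0 + 51.80) = 111.2 mg/L.

111 mg/L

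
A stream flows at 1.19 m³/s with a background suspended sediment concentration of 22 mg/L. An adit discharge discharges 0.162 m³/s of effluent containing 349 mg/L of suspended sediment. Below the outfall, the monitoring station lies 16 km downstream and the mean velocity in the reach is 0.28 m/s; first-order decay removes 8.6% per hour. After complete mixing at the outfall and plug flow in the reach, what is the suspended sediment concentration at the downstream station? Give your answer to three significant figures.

Conservation of mass: C = (1.190·22.00 + 0.1620·349.0) / 1.352 = 82.72/1.352 = 61.18 mg/L.
Travel time t = 16·1000 / 0.28 = 57140 s = 15.87 h.
8.6%/h lost → k = −ln(1 − 0.086) = 0.08992 h⁻¹.
Decay over the reach: 61.18·exp(−kt) = 61.18·0.2399 = 14.68 mg/L.

14.7 mg/L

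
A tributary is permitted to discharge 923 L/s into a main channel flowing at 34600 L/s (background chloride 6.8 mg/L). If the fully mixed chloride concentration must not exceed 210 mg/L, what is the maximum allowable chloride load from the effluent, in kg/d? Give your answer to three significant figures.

624000 kg/d

Mass balance at the limit: 34600·6.800 + 923.0·Cₑ = 35520·210 → Cₑ = 7827 mg/L.
923.0 L/s = 0.9230 m³/s. Load = 0.9230 m³/s × 7827 g/m³ × 86 400 s/d = 624200 kg/d.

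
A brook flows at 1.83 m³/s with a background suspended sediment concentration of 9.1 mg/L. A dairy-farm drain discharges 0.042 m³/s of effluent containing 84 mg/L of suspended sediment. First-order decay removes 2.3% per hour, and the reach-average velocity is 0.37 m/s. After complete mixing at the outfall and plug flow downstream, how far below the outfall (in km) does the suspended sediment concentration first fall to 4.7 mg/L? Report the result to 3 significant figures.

47.5 km

After mixing, C = (1.830·9.100 + 0.04200·84.00) / 1.872 = 20.18/1.872 = 10.78 mg/L.
2.3%/h lost → k = −ln(1 − 0.023) = 0.02327 h⁻¹.
Set 10.78·exp(−k·t) = 4.7 → t = ln(10.78/4.7)/k = 128400 s = 35.68 h.
Distance = v·t = 0.37·128400 = 47520 m = 47.52 km.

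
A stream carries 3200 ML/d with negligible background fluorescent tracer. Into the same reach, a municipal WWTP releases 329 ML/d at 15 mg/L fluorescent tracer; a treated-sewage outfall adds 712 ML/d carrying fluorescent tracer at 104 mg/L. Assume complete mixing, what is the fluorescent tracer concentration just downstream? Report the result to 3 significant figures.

Flow-weighted average: C = (3200·0 + 329.0·15.00 + 712.0·104.0) / 4241 = 78980/4241 = 18.62 mg/L.

18.6 mg/L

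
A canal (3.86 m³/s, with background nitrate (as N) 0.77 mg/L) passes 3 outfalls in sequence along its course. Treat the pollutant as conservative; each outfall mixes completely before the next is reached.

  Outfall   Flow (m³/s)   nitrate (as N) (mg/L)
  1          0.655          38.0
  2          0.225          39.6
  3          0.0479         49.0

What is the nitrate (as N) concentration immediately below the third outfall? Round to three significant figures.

Below outfall 1: Q → 4.515 m³/s, C = (3.860·0.7700 + 0.6550·38.00)/4.515 = 6.171 mg/L.
Below outfall 2: Q → 4.740 m³/s, C = (4.515·6.171 + 0.2250·39.60)/4.740 = 7.758 mg/L.
Below outfall 3: Q → 4.788 m³/s, C = (4.740·7.758 + 0.04790·49.00)/4.788 = 8.170 mg/L.

8.17 mg/L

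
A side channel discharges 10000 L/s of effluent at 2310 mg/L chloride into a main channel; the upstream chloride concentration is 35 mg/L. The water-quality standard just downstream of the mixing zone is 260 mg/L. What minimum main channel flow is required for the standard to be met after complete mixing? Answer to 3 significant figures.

Set C_mix = 260: (Q·35.00 + 10000·2310) / (Q + 10000) = 260
→ Q = 10000·(2310 − 260)/(260 − 35.00) = 91110 L/s.

91100 L/s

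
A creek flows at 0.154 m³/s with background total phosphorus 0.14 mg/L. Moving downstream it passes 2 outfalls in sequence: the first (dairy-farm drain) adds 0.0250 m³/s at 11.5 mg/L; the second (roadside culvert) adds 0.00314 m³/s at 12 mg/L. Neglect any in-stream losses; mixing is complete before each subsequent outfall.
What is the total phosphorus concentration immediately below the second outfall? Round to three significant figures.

1.90 mg/L

Below outfall 1: Q → 0.1790 m³/s, C = (0.1540·0.1400 + 0.02500·11.50)/0.1790 = 1.727 mg/L.
Below outfall 2: Q → 0.1821 m³/s, C = (0.1790·1.727 + 0.003140·12.00)/0.1821 = 1.904 mg/L.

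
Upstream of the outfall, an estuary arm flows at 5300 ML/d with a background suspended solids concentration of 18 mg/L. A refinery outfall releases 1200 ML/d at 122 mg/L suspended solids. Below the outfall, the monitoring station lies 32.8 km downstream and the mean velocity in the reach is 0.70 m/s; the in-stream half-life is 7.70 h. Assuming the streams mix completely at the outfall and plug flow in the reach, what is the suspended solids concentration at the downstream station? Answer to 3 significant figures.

Conservation of mass: C = (5300·18.00 + 1200·122.0) / 6500 = 241800/6500 = 37.20 mg/L.
Travel time t = 32.8·1000 / 0.70 = 46860 s = 13.02 h.
Half-life 7.70 h → k = ln 2 / 7.70 = 0.09002 h⁻¹ = 2.160 d⁻¹.
After decay, C = 37.20 × e^(−kt) = 37.20 × 0.3098 = 11.53 mg/L.

11.5 mg/L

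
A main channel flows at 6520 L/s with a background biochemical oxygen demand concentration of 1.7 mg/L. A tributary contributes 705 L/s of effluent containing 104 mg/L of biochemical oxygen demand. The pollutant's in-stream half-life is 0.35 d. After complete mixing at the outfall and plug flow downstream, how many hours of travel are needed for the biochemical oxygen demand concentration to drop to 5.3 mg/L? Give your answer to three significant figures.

Conservation of mass: C = (6520·1.700 + 705.0·104.0) / 7225 = 84400/7225 = 11.68 mg/L.
Half-life 0.35 d → k = ln 2 / 0.35 = 1.980 d⁻¹.
11.68·exp(−k·t) = 5.3 → t = ln(11.68/5.3)/k = 34480 s = 9.578 h.

9.58 h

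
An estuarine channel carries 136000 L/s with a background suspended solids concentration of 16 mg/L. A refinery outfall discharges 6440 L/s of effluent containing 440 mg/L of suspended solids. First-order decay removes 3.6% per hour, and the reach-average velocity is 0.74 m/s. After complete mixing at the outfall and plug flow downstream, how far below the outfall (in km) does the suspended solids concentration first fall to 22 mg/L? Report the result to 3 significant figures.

34.1 km

Mass balance: C = (136000·16.00 + 6440·440.0) / 142400 = 5010000/142400 = 35.17 mg/L.
3.6%/h lost → k = −ln(1 − 0.036) = 0.03666 h⁻¹.
Set 35.17·exp(−k·t) = 22 → t = ln(35.17/22)/k = 46070 s = 12.80 h.
Distance = v·t = 0.74·46070 = 34090 m = 34.09 km.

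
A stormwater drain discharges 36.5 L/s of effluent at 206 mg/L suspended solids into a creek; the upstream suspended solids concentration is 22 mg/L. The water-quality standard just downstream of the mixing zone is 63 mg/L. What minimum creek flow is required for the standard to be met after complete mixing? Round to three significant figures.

Set C_mix = 63: (Q·22.00 + 36.50·206.0) / (Q + 36.50) = 63
→ Q = 36.50·(206.0 − 63)/(63 − 22.00) = 127.3 L/s.

127 L/s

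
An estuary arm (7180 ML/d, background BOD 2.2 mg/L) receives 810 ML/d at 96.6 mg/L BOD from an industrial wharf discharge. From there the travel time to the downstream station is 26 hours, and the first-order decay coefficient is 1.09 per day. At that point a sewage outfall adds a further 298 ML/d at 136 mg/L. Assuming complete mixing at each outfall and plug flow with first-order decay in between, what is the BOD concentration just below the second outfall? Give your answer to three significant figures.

Mixed concentration C = ΣQC/ΣQ = (7180·2.200 + 810.0·96.60) / 7990 = 94040/7990 = 11.77 mg/L; combined flow 7990 ML/d.
Decay over the reach: 11.77·exp(−kt) = 11.77·0.3070 = 3.614 mg/L.
Second outfall: C = (7990·3.614 + 298.0·136.0)/8288 = 8.374 mg/L.

8.37 mg/L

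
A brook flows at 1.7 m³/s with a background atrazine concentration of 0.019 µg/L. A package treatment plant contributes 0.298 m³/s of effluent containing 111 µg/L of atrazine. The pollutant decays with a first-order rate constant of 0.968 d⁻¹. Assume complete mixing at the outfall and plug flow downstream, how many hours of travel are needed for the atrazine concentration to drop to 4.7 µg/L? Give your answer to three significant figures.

31.2 h

Mass balance: C = (1.700·0.01900 + 0.2980·111.0) / 1.998 = 33.11/1.998 = 16.57 µg/L.
16.57·exp(−k·t) = 4.7 → t = ln(16.57/4.7)/k = 112500 s = 31.24 h.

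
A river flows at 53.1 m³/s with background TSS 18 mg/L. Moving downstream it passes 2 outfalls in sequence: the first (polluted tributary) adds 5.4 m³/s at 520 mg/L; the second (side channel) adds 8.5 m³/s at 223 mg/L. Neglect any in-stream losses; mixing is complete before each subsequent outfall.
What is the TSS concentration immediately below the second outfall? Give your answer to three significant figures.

84.5 mg/L

Outfall 1: combined Q = 58.50 m³/s; C = (53.10·18.00 + 5.400·520.0)/58.50 = 64.34 mg/L.
Outfall 2: combined Q = 67.00 m³/s; C = (58.50·64.34 + 8.500·223.0)/67.00 = 84.47 mg/L.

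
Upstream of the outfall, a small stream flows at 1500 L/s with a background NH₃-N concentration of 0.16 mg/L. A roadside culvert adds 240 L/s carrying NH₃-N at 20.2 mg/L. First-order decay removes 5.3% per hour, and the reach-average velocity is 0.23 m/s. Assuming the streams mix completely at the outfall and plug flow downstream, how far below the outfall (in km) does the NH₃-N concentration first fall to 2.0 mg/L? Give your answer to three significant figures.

5.78 km

Mixed concentration C = ΣQC/ΣQ = (1500·0.1600 + 240.0·20.20) / 1740 = 5088/1740 = 2.924 mg/L.
5.3%/h lost → k = −ln(1 − 0.053) = 0.05446 h⁻¹.
Set 2.924·exp(−k·t) = 2.0 → t = ln(2.924/2.0)/k = 25110 s = 6.975 h.
Distance = v·t = 0.23·25110 = 5776 m = 5.776 km.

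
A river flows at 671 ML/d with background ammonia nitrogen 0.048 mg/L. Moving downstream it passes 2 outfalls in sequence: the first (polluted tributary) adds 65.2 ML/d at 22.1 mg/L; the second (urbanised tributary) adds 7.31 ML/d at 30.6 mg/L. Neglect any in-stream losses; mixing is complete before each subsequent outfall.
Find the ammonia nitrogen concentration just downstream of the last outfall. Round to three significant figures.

Outfall 1: combined Q = 736.2 ML/d; C = (671.0·0.04800 + 65.20·22.10)/736.2 = 2.001 mg/L.
Outfall 2: combined Q = 743.5 ML/d; C = (736.2·2.001 + 7.310·30.60)/743.5 = 2.282 mg/L.

2.28 mg/L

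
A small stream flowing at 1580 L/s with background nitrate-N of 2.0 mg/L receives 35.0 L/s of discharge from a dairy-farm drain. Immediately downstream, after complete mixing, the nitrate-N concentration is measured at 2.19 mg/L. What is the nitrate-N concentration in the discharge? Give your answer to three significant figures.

10.8 mg/L

Mass balance: 1580·2.000 + 35.00·Cₑ = 1615·2.190
→ Cₑ = (1615·2.190 − 1580·2.000) / 35.00 = 10.77 mg/L.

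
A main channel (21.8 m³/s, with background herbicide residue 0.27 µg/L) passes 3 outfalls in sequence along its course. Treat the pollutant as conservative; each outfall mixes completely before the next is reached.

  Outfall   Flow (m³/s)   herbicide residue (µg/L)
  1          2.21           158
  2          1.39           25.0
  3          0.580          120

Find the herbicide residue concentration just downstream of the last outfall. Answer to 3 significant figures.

17.7 µg/L

Outfall 1: combined Q = 24.01 m³/s; C = (21.80·0.2700 + 2.210·158.0)/24.01 = 14.79 µg/L.
Outfall 2: combined Q = 25.40 m³/s; C = (24.01·14.79 + 1.390·25.00)/25.40 = 15.35 µg/L.
Outfall 3: combined Q = 25.98 m³/s; C = (25.40·15.35 + 0.5800·120.0)/25.98 = 17.68 µg/L.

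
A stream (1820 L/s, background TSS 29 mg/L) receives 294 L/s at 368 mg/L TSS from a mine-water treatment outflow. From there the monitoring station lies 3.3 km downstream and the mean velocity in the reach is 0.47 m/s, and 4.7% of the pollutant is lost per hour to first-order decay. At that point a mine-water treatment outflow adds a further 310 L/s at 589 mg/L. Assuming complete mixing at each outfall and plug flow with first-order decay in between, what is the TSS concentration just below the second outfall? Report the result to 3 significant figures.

136 mg/L

After mixing, C = (1820·29.00 + 294.0·368.0) / 2114 = 161000/2114 = 76.15 mg/L; combined flow 2114 L/s.
Travel time t = 3.3·1000 / 0.47 = 7021 s = 1.950 h.
4.7%/h lost → k = −ln(1 − 0.047) = 0.04814 h⁻¹.
First-order decay: C = 76.15·exp(−k·t) = 76.15·0.9104 = 69.32 mg/L.
Second outfall: C = (2114·69.32 + 310.0·589.0)/2424 = 135.8 mg/L.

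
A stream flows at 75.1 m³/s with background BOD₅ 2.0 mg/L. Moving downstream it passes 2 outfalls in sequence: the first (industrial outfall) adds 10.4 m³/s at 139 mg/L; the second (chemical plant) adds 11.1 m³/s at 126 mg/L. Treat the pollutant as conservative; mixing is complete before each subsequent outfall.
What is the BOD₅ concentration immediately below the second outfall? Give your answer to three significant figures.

Below outfall 1: Q → 85.50 m³/s, C = (75.10·2.000 + 10.40·139.0)/85.50 = 18.66 mg/L.
Below outfall 2: Q → 96.60 m³/s, C = (85.50·18.66 + 11.10·126.0)/96.60 = 31.00 mg/L.

31.0 mg/L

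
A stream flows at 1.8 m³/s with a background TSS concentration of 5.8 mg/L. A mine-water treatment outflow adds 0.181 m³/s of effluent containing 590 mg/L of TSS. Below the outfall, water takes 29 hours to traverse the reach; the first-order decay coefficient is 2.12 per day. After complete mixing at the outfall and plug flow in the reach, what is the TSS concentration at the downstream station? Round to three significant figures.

Flow-weighted average: C = (1.800·5.800 + 0.1810·590.0) / 1.981 = 117.2/1.981 = 59.18 mg/L.
Applying C = C₀e^(−kt): 59.18 × 0.07718 = 4.567 mg/L.

4.57 mg/L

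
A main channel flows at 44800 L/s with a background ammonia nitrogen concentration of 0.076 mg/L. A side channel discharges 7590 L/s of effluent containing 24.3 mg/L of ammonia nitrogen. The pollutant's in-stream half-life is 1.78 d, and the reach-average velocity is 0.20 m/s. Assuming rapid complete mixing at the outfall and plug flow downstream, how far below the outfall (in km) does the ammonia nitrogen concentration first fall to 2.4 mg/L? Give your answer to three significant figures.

Mass balance: C = (44800·0.07600 + 7590·24.30) / 52390 = 187800/52390 = 3.585 mg/L.
Half-life 1.78 d → k = ln 2 / 1.78 = 0.3894 d⁻¹.
Set 3.585·exp(−k·t) = 2.4 → t = ln(3.585/2.4)/k = 89060 s = 24.74 h.
Distance = v·t = 0.20·89060 = 17810 m = 17.81 km.

17.8 km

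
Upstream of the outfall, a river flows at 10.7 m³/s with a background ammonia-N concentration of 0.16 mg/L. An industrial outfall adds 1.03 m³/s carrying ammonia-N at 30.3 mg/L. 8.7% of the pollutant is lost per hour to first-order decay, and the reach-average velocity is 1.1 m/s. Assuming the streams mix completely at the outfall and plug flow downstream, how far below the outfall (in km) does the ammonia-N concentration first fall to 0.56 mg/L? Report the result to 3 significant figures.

After mixing, C = (10.70·0.1600 + 1.030·30.30) / 11.73 = 32.92/11.73 = 2.807 mg/L.
8.7%/h lost → k = −ln(1 − 0.087) = 0.09102 h⁻¹.
Set 2.807·exp(−k·t) = 0.56 → t = ln(2.807/0.56)/k = 63750 s = 17.71 h.
Distance = v·t = 1.1·63750 = 70120 m = 70.12 km.

70.1 km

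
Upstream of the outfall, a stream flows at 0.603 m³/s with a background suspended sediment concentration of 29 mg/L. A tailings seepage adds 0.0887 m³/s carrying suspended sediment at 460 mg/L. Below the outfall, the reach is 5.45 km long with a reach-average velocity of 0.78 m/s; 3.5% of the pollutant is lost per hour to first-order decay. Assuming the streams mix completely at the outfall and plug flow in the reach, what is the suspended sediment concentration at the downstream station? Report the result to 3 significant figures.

78.6 mg/L

Mass balance: C = (0.6030·29.00 + 0.08870·460.0) / 0.6917 = 58.29/0.6917 = 84.27 mg/L.
Travel time t = 5.45·1000 / 0.78 = 6987 s = 1.941 h.
3.5%/h lost → k = −ln(1 − 0.035) = 0.03563 h⁻¹.
First-order decay: C = 84.27·exp(−k·t) = 84.27·0.9332 = 78.64 mg/L.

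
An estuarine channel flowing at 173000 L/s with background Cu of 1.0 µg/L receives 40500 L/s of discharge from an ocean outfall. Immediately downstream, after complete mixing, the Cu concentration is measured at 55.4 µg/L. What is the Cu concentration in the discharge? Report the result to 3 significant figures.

Mass balance: 173000·1.000 + 40500·Cₑ = 213500·55.40
→ Cₑ = (213500·55.40 − 173000·1.000) / 40500 = 287.8 µg/L.

288 µg/L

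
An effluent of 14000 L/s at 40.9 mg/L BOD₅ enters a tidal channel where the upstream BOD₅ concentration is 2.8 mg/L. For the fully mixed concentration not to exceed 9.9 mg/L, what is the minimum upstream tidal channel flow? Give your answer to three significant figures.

61100 L/s

Set C_mix = 9.9: (Q·2.800 + 14000·40.90) / (Q + 14000) = 9.9
→ Q = 14000·(40.90 − 9.9)/(9.9 − 2.800) = 61130 L/s.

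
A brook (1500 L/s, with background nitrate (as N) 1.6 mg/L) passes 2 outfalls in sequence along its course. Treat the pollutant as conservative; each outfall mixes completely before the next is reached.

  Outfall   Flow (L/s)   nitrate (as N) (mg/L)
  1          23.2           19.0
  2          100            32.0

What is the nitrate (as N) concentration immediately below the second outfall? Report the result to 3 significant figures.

Below outfall 1: Q → 1523 L/s, C = (1500·1.600 + 23.20·19.00)/1523 = 1.865 mg/L.
Below outfall 2: Q → 1623 L/s, C = (1523·1.865 + 100.0·32.00)/1623 = 3.722 mg/L.

3.72 mg/L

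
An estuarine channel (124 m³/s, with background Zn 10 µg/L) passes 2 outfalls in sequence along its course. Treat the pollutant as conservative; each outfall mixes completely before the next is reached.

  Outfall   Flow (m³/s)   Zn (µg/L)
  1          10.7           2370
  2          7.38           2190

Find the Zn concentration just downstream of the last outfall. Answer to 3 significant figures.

301 µg/L

After outfall 1: Q = 124.0 + 10.70 = 134.7 m³/s; C = (124.0·10.00 + 10.70·2370)/134.7 = 197.5 µg/L.
After outfall 2: Q = 134.7 + 7.380 = 142.1 m³/s; C = (134.7·197.5 + 7.380·2190)/142.1 = 301.0 µg/L.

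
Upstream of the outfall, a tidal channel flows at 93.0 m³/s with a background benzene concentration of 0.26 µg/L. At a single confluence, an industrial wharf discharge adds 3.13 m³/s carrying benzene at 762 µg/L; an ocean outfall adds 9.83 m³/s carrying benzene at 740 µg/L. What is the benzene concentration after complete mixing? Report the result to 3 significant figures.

Conservation of mass: C = (93.00·0.2600 + 3.130·762.0 + 9.830·740.0) / 106.0 = 9683/106.0 = 91.39 µg/L.

91.4 µg/L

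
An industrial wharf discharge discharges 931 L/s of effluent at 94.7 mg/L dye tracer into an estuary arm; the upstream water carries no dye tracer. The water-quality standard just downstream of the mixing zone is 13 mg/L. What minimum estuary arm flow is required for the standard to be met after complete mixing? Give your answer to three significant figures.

5850 L/s

Set C_mix = 13: (Q·0 + 931.0·94.70) / (Q + 931.0) = 13
→ Q = 931.0·(94.70 − 13)/(13 − 0) = 5851 L/s.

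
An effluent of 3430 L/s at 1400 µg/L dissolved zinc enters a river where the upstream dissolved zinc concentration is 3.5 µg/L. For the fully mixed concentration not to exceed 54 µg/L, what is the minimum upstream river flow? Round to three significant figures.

Set C_mix = 54: (Q·3.500 + 3430·1400) / (Q + 3430) = 54
→ Q = 3430·(1400 − 54)/(54 − 3.500) = 91420 L/s.

91400 L/s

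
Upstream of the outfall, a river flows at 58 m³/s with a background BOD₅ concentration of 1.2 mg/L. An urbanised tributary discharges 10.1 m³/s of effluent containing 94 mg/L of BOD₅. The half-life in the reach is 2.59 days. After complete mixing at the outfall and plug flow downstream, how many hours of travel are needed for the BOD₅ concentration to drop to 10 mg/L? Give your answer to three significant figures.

Flow-weighted average: C = (58.00·1.200 + 10.10·94.00) / 68.10 = 1019/68.10 = 14.96 mg/L.
Half-life 2.59 d → k = ln 2 / 2.59 = 0.2676 d⁻¹.
14.96·exp(−k·t) = 10 → t = ln(14.96/10)/k = 130100 s = 36.14 h.

36.1 h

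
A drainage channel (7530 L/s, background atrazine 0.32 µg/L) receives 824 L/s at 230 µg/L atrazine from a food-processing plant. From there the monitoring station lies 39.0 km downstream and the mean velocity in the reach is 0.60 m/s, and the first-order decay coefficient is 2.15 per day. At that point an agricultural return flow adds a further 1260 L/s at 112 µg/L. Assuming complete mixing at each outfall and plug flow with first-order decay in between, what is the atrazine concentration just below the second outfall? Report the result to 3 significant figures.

18.6 µg/L

Mass balance: C = (7530·0.3200 + 824.0·230.0) / 8354 = 191900/8354 = 22.97 µg/L; combined flow 8354 L/s.
Travel time t = 39.0·1000 / 0.60 = 65000 s = 18.06 h.
Applying C = C₀e^(−kt): 22.97 × 0.1984 = 4.558 µg/L.
At the second outfall, C = (8354·4.558 + 1260·112.0) / (8354 + 1260) = 18.64 µg/L.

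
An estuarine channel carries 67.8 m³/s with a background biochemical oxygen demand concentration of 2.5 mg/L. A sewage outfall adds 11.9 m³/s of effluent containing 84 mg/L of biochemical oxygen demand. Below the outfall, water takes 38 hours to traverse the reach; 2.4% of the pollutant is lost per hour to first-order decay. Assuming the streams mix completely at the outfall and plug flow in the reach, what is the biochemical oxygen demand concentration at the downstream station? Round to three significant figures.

5.83 mg/L

Conservation of mass: C = (67.80·2.500 + 11.90·84.00) / 79.70 = 1169/79.70 = 14.67 mg/L.
2.4%/h lost → k = −ln(1 − 0.024) = 0.02429 h⁻¹.
After decay, C = 14.67 × e^(−kt) = 14.67 × 0.3973 = 5.828 mg/L.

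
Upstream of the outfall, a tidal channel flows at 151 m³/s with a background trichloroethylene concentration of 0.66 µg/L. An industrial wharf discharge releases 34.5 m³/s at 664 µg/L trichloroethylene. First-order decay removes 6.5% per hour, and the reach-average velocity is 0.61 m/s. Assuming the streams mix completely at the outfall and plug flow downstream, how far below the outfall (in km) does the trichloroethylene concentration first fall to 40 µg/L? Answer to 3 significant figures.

37.0 km

After mixing, C = (151.0·0.6600 + 34.50·664.0) / 185.5 = 23010/185.5 = 124.0 µg/L.
6.5%/h lost → k = −ln(1 − 0.065) = 0.06721 h⁻¹.
Set 124.0·exp(−k·t) = 40 → t = ln(124.0/40)/k = 60620 s = 16.84 h.
Distance = v·t = 0.61·60620 = 36980 m = 36.98 km.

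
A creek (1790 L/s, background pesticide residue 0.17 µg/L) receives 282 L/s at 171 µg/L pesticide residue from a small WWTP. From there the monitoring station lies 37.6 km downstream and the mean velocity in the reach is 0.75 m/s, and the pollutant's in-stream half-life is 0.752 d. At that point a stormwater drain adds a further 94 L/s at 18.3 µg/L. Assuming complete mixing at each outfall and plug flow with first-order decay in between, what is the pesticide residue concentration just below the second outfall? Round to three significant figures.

Mixed concentration C = ΣQC/ΣQ = (1790·0.1700 + 282.0·171.0) / 2072 = 48530/2072 = 23.42 µg/L; combined flow 2072 L/s.
Travel time t = 37.6·1000 / 0.75 = 50130 s = 13.93 h.
Half-life 0.752 d → k = ln 2 / 0.752 = 0.9217 d⁻¹.
After decay, C = 23.42 × e^(−kt) = 23.42 × 0.5858 = 13.72 µg/L.
At the second outfall, C = (2072·13.72 + 94.00·18.30) / (2072 + 94.00) = 13.92 µg/L.

13.9 µg/L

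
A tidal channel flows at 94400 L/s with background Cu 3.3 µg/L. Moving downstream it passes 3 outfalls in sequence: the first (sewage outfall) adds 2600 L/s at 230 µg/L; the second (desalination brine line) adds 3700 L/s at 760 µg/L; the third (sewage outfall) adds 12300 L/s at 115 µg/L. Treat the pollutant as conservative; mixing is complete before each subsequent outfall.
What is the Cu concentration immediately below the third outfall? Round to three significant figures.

Outfall 1: combined Q = 97000 L/s; C = (94400·3.300 + 2600·230.0)/97000 = 9.376 µg/L.
Outfall 2: combined Q = 100700 L/s; C = (97000·9.376 + 3700·760.0)/100700 = 36.96 µg/L.
Outfall 3: combined Q = 113000 L/s; C = (100700·36.96 + 12300·115.0)/113000 = 45.45 µg/L.

45.5 µg/L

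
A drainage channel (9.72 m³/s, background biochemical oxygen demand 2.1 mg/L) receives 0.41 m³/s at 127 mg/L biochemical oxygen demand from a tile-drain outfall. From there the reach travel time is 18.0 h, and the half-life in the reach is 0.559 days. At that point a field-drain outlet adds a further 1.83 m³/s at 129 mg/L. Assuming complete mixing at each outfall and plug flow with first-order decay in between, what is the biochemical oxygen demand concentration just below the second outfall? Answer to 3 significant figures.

Mixed concentration C = ΣQC/ΣQ = (9.720·2.100 + 0.4100·127.0) / 10.13 = 72.48/10.13 = 7.155 mg/L; combined flow 10.13 m³/s.
Half-life 0.559 d → k = ln 2 / 0.559 = 1.240 d⁻¹.
First-order decay: C = 7.155·exp(−k·t) = 7.155·0.3946 = 2.823 mg/L.
Second outfall: C = (10.13·2.823 + 1.830·129.0)/11.96 = 22.13 mg/L.

22.1 mg/L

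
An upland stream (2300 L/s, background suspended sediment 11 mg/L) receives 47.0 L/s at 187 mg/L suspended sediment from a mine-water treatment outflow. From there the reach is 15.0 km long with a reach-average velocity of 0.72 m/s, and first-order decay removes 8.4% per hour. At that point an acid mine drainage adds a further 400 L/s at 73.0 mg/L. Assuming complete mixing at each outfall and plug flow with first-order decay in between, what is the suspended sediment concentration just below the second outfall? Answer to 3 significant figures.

Mixed concentration C = ΣQC/ΣQ = (2300·11.00 + 47.00·187.0) / 2347 = 34090/2347 = 14.52 mg/L; combined flow 2347 L/s.
Travel time t = 15.0·1000 / 0.72 = 20830 s = 5.787 h.
8.4%/h lost → k = −ln(1 − 0.084) = 0.08774 h⁻¹.
Decay over the reach: 14.52·exp(−kt) = 14.52·0.6018 = 8.742 mg/L.
Second outfall: C = (2347·8.742 + 400.0·73.00)/2747 = 18.10 mg/L.

18.1 mg/L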